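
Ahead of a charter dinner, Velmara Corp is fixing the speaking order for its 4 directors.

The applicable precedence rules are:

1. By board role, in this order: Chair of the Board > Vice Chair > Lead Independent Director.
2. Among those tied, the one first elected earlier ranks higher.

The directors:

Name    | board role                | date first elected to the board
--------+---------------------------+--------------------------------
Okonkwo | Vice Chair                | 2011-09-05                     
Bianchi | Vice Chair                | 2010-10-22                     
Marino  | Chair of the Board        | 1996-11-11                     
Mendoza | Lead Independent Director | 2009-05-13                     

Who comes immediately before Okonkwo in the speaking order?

By board role: Marino (Chair of the Board); then Bianchi and Okonkwo (Vice Chair); then Mendoza (Lead Independent Director).
Among Bianchi and Okonkwo, by date first elected to the board (earlier first): Bianchi (2010-10-22) before Okonkwo (2011-09-05).
Order: Marino, Bianchi, Okonkwo, Mendoza.

Bianchi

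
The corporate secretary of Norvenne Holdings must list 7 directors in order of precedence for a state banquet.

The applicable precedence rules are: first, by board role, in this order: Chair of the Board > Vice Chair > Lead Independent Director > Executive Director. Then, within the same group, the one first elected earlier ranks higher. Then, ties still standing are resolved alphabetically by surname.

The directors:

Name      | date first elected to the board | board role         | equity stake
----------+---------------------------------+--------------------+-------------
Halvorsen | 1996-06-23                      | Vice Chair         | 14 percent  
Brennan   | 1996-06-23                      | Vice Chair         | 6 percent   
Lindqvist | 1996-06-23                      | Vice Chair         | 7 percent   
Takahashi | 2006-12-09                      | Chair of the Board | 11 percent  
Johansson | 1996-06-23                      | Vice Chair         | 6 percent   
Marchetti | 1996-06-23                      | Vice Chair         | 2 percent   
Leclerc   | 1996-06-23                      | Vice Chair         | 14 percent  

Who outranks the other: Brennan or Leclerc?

By board role: Takahashi (Chair of the Board); then Brennan, Halvorsen, Johansson, Leclerc, Lindqvist and Marchetti (Vice Chair).
Brennan, Halvorsen, Johansson, Leclerc, Lindqvist and Marchetti all have date first elected to the board 1996-06-23, so the next rule applies.
Among Brennan, Halvorsen, Johansson, Leclerc, Lindqvist and Marchetti, alphabetically by surname: Brennan before Halvorsen before Johansson before Leclerc before Lindqvist before Marchetti.
So Brennan takes precedence.

Brennan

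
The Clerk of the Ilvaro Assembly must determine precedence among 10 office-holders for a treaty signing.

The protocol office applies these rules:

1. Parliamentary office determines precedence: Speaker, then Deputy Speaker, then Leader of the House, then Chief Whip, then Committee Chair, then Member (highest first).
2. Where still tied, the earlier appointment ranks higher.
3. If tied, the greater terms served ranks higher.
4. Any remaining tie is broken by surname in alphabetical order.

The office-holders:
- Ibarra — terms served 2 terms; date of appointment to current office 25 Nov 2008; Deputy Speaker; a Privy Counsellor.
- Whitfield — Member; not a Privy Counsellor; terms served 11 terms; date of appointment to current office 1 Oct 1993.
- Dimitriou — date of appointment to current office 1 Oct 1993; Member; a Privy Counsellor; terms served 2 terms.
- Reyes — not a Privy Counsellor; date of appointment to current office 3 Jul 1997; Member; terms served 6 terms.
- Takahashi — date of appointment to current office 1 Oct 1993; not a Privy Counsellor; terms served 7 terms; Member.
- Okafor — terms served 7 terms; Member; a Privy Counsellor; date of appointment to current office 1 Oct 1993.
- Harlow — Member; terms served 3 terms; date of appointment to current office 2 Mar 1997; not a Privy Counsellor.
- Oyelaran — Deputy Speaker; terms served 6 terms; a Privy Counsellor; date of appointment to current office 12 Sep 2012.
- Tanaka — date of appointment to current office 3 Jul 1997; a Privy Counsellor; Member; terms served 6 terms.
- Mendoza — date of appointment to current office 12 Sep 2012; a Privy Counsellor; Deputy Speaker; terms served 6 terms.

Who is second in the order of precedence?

By parliamentary office: Ibarra, Mendoza and Oyelaran (Deputy Speaker); then Whitfield, Okafor, Takahashi, Dimitriou, Harlow, Reyes and Tanaka (Member).
Among Ibarra, Mendoza and Oyelaran, by date of appointment to current office (earlier first): Ibarra (25 Nov 2008) before Mendoza and Oyelaran (12 Sep 2012).
Mendoza and Oyelaran both have terms served 6 terms, so the next rule applies.
Among Mendoza and Oyelaran, alphabetically by surname: Mendoza before Oyelaran.
Among Whitfield, Okafor, Takahashi, Dimitriou, Harlow, Reyes and Tanaka, by date of appointment to current office (earlier first): Whitfield, Okafor, Takahashi and Dimitriou (1 Oct 1993) before Harlow (2 Mar 1997) before Reyes and Tanaka (3 Jul 1997).
Among Whitfield, Okafor, Takahashi and Dimitriou, by terms served (higher first): Whitfield (11 terms) before Okafor and Takahashi (7 terms) before Dimitriou (2 terms).
Among Okafor and Takahashi, alphabetically by surname: Okafor before Takahashi.
Reyes and Tanaka both have terms served 6 terms, so the next rule applies.
Among Reyes and Tanaka, alphabetically by surname: Reyes before Tanaka.
Order: Ibarra, Mendoza, Oyelaran, Whitfield, Okafor, Takahashi, Dimitriou, Harlow, Reyes, Tanaka.

Mendoza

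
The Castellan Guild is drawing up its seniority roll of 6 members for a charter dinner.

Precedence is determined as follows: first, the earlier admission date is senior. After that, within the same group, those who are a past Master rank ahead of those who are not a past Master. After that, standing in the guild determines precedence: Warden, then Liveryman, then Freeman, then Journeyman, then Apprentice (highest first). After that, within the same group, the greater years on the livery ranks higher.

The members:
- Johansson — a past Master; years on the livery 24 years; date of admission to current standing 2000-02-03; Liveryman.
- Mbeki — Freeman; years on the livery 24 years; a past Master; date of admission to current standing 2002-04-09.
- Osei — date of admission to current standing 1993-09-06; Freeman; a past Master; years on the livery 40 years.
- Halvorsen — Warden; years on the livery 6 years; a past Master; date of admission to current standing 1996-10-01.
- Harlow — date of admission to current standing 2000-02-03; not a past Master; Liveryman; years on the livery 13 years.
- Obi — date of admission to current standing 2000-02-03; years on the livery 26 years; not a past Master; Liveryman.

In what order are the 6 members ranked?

Osei, Halvorsen, Johansson, Obi, Harlow, Mbeki

By date of admission to current standing (earlier first): Osei (1993-09-06); then Halvorsen (1996-10-01); then Johansson, Obi and Harlow (each 2000-02-03); then Mbeki (2002-04-09).
Among Johansson, Obi and Harlow, a past Master before not a past Master: Johansson (a past Master) before Obi and Harlow (not a past Master).
Obi and Harlow are each Liveryman, so the next rule applies.
Among Obi and Harlow, by years on the livery (higher first): Obi (26 years) before Harlow (13 years).
Full order: Osei, Halvorsen, Johansson, Obi, Harlow, Mbeki.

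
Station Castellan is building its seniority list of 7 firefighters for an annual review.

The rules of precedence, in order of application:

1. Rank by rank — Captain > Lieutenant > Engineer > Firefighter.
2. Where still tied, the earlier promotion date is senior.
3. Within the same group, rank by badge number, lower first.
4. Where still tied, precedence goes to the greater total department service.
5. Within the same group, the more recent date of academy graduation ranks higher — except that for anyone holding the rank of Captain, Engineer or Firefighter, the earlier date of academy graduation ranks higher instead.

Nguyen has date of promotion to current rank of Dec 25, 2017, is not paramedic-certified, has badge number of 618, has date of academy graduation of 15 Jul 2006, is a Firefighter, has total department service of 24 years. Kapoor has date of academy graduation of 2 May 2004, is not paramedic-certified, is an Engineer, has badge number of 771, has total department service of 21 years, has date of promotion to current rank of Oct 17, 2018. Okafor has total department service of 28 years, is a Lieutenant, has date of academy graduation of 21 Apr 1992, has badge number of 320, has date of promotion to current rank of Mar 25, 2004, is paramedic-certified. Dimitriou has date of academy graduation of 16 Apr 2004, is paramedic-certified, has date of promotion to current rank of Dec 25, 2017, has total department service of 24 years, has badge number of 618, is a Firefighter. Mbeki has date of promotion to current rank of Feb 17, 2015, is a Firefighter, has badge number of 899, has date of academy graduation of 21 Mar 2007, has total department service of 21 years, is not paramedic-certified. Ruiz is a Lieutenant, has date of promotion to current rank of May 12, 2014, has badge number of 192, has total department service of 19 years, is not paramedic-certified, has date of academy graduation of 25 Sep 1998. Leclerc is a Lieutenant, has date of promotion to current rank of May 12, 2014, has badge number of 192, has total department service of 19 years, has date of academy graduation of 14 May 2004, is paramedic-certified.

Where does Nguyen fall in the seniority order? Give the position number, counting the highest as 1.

By rank: Okafor, Leclerc and Ruiz (Lieutenant); then Kapoor (Engineer); then Mbeki, Dimitriou and Nguyen (Firefighter).
Among Okafor, Leclerc and Ruiz, by date of promotion to current rank (earlier first): Okafor (Mar 25, 2004) before Leclerc and Ruiz (May 12, 2014).
Leclerc and Ruiz both have badge number 192, so the next rule applies.
Leclerc and Ruiz both have total department service 19 years, so the next rule applies.
Among Leclerc and Ruiz, by date of academy graduation (later first): Leclerc (14 May 2004) before Ruiz (25 Sep 1998).
Among Mbeki, Dimitriou and Nguyen, by date of promotion to current rank (earlier first): Mbeki (Feb 17, 2015) before Dimitriou and Nguyen (Dec 25, 2017).
Dimitriou and Nguyen both have badge number 618, so the next rule applies.
Dimitriou and Nguyen both have total department service 24 years, so the next rule applies.
Among Dimitriou and Nguyen, by date of academy graduation (earlier first) (reversed rule for this group): Dimitriou (16 Apr 2004) before Nguyen (15 Jul 2006).
Order: Okafor, Leclerc, Ruiz, Kapoor, Mbeki, Dimitriou, Nguyen. So position 7.

7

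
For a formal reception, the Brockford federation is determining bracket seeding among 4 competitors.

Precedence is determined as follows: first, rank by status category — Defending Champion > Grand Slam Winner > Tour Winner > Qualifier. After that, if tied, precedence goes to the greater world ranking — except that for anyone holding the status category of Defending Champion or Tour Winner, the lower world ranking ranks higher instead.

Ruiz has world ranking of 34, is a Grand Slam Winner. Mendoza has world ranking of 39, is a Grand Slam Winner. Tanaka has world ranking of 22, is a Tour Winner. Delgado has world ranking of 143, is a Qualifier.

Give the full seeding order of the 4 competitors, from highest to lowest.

By status category: Mendoza and Ruiz (Grand Slam Winner); then Tanaka (Tour Winner); then Delgado (Qualifier).
Among Mendoza and Ruiz, by world ranking (higher first): Mendoza (39) before Ruiz (34).
Full order: Mendoza, Ruiz, Tanaka, Delgado.

Mendoza, Ruiz, Tanaka, Delgado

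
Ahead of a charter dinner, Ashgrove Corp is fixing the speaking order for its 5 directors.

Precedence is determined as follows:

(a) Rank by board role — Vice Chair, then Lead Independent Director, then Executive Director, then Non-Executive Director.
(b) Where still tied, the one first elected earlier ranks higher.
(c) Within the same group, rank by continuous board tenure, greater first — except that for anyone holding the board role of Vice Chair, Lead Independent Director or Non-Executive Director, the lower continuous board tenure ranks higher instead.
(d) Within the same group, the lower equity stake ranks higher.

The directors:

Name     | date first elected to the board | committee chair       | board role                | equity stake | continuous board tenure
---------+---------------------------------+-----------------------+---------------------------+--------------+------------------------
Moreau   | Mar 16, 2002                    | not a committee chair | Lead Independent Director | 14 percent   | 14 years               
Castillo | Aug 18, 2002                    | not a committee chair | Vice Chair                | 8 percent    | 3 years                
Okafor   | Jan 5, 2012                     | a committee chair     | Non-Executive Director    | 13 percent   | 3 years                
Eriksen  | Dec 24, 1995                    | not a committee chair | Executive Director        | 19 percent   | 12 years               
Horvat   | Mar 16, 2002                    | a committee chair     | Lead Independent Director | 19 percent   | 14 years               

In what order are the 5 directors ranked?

Castillo, Moreau, Horvat, Eriksen, Okafor

By board role: Castillo (Vice Chair); then Moreau and Horvat (Lead Independent Director); then Eriksen (Executive Director); then Okafor (Non-Executive Director).
Moreau and Horvat both have date first elected to the board Mar 16, 2002, so the next rule applies.
Moreau and Horvat both have continuous board tenure 14 years, so the next rule applies.
Among Moreau and Horvat, by equity stake (lower first): Moreau (14 percent) before Horvat (19 percent).
Full order: Castillo, Moreau, Horvat, Eriksen, Okafor.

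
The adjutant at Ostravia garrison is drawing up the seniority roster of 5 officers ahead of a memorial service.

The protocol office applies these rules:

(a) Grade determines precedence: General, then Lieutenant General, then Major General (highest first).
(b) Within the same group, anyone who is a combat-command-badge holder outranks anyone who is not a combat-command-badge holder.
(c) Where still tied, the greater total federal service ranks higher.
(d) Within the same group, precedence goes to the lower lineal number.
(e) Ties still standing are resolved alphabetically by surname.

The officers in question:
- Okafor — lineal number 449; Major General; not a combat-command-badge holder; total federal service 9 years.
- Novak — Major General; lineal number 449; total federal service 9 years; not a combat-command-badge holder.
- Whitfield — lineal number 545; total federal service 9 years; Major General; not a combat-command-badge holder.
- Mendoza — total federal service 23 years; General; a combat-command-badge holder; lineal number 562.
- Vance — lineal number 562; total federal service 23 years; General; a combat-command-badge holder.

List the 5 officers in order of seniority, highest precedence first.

By grade: Mendoza and Vance (General); then Novak, Okafor and Whitfield (Major General).
Mendoza and Vance are each a combat-command-badge holder, so the next rule applies.
Mendoza and Vance both have total federal service 23 years, so the next rule applies.
Mendoza and Vance both have lineal number 562, so the next rule applies.
Among Mendoza and Vance, alphabetically by surname: Mendoza before Vance.
Novak, Okafor and Whitfield are each not a combat-command-badge holder, so the next rule applies.
Novak, Okafor and Whitfield all have total federal service 9 years, so the next rule applies.
Among Novak, Okafor and Whitfield, by lineal number (lower first): Novak and Okafor (449) before Whitfield (545).
Among Novak and Okafor, alphabetically by surname: Novak before Okafor.
Full order: Mendoza, Vance, Novak, Okafor, Whitfield.

Mendoza, Vance, Novak, Okafor, Whitfield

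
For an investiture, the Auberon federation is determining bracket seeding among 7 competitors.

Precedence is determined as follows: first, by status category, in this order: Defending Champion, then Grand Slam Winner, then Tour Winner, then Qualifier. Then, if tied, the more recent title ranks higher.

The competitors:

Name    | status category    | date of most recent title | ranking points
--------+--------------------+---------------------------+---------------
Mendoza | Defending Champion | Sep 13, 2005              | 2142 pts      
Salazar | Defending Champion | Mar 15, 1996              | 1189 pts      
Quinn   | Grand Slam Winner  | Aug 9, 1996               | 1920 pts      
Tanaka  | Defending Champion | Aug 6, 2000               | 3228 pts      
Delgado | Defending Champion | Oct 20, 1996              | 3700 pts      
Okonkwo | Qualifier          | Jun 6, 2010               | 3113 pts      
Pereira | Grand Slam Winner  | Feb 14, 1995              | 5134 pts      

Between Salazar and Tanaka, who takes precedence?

By status category: Mendoza, Tanaka, Delgado and Salazar (Defending Champion); then Quinn and Pereira (Grand Slam Winner); then Okonkwo (Qualifier).
Among Mendoza, Tanaka, Delgado and Salazar, by date of most recent title (later first): Mendoza (Sep 13, 2005) before Tanaka (Aug 6, 2000) before Delgado (Oct 20, 1996) before Salazar (Mar 15, 1996).
Among Quinn and Pereira, by date of most recent title (later first): Quinn (Aug 9, 1996) before Pereira (Feb 14, 1995).
So Tanaka takes precedence.

Tanaka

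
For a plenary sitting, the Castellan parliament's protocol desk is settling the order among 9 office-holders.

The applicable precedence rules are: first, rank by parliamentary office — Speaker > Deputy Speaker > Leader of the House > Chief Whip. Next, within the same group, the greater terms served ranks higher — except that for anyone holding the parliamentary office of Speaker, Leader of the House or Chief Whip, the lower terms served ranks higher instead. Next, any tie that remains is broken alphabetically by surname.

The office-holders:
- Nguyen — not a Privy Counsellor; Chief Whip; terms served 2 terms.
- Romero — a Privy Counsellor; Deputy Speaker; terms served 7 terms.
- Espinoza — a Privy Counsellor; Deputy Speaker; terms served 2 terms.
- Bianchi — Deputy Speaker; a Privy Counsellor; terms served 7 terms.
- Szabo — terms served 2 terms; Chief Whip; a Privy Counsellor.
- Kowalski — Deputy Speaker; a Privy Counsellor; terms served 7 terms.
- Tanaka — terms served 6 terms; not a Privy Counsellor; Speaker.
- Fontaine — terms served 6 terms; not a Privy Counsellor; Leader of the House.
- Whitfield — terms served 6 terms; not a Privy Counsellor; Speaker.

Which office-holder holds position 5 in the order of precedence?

Romero

By parliamentary office: Tanaka and Whitfield (Speaker); then Bianchi, Kowalski, Romero and Espinoza (Deputy Speaker); then Fontaine (Leader of the House); then Nguyen and Szabo (Chief Whip).
Tanaka and Whitfield both have terms served 6 terms, so the next rule applies.
Among Tanaka and Whitfield, alphabetically by surname: Tanaka before Whitfield.
Among Bianchi, Kowalski, Romero and Espinoza, by terms served (higher first): Bianchi, Kowalski and Romero (7 terms) before Espinoza (2 terms).
Among Bianchi, Kowalski and Romero, alphabetically by surname: Bianchi before Kowalski before Romero.
Nguyen and Szabo both have terms served 2 terms, so the next rule applies.
Among Nguyen and Szabo, alphabetically by surname: Nguyen before Szabo.
Order: Tanaka, Whitfield, Bianchi, Kowalski, Romero, Espinoza, Fontaine, Nguyen, Szabo.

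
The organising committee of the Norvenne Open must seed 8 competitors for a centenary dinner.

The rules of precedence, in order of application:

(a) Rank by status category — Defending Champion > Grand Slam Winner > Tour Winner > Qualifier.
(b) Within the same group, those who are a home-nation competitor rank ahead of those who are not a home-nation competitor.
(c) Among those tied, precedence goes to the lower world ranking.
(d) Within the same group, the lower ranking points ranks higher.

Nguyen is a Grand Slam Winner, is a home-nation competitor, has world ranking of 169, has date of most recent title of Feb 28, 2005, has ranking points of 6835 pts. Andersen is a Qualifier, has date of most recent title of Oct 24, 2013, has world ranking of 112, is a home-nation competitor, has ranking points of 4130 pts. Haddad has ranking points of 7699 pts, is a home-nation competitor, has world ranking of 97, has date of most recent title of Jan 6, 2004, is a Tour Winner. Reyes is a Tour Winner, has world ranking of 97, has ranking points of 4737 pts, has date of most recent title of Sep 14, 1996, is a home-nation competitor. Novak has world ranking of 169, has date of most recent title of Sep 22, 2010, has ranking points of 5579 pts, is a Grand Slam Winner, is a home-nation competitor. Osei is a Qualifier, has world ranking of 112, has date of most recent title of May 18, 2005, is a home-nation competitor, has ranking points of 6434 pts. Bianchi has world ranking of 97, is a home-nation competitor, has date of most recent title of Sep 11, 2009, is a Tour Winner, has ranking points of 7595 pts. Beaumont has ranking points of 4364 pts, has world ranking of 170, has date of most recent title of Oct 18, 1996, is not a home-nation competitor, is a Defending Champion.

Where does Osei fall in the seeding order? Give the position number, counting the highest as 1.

8

By status category: Beaumont (Defending Champion); then Novak and Nguyen (Grand Slam Winner); then Reyes, Bianchi and Haddad (Tour Winner); then Andersen and Osei (Qualifier).
Novak and Nguyen are each a home-nation competitor, so the next rule applies.
Novak and Nguyen both have world ranking 169, so the next rule applies.
Among Novak and Nguyen, by ranking points (lower first): Novak (5579 pts) before Nguyen (6835 pts).
Reyes, Bianchi and Haddad are each a home-nation competitor, so the next rule applies.
Reyes, Bianchi and Haddad all have world ranking 97, so the next rule applies.
Among Reyes, Bianchi and Haddad, by ranking points (lower first): Reyes (4737 pts) before Bianchi (7595 pts) before Haddad (7699 pts).
Andersen and Osei are each a home-nation competitor, so the next rule applies.
Andersen and Osei both have world ranking 112, so the next rule applies.
Among Andersen and Osei, by ranking points (lower first): Andersen (4130 pts) before Osei (6434 pts).
Order: Beaumont, Novak, Nguyen, Reyes, Bianchi, Haddad, Andersen, Osei. So position 8.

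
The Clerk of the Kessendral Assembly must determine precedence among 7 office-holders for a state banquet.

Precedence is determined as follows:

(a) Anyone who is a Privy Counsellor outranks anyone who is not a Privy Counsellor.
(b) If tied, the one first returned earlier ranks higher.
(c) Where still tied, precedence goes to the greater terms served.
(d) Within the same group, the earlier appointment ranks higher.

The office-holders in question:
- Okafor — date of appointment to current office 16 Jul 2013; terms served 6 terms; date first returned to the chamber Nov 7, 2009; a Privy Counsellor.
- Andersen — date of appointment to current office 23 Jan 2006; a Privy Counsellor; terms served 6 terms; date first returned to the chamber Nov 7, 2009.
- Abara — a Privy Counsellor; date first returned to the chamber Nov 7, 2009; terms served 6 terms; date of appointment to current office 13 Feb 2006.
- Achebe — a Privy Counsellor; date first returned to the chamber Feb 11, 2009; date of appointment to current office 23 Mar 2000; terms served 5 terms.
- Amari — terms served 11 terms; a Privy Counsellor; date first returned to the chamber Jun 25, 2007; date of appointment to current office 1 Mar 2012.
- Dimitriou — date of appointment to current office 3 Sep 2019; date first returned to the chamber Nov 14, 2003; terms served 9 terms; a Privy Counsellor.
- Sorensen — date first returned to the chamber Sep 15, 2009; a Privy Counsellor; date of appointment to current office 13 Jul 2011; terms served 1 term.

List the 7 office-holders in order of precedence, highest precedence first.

By the first rule: Dimitriou, Amari, Achebe, Sorensen, Andersen, Abara and Okafor (each a Privy Counsellor).
Among Dimitriou, Amari, Achebe, Sorensen, Andersen, Abara and Okafor, by date first returned to the chamber (earlier first): Dimitriou (Nov 14, 2003) before Amari (Jun 25, 2007) before Achebe (Feb 11, 2009) before Sorensen (Sep 15, 2009) before Andersen, Abara and Okafor (Nov 7, 2009).
Andersen, Abara and Okafor all have terms served 6 terms, so the next rule applies.
Among Andersen, Abara and Okafor, by date of appointment to current office (earlier first): Andersen (23 Jan 2006) before Abara (13 Feb 2006) before Okafor (16 Jul 2013).
Full order: Dimitriou, Amari, Achebe, Sorensen, Andersen, Abara, Okafor.

Dimitriou, Amari, Achebe, Sorensen, Andersen, Abara, Okafor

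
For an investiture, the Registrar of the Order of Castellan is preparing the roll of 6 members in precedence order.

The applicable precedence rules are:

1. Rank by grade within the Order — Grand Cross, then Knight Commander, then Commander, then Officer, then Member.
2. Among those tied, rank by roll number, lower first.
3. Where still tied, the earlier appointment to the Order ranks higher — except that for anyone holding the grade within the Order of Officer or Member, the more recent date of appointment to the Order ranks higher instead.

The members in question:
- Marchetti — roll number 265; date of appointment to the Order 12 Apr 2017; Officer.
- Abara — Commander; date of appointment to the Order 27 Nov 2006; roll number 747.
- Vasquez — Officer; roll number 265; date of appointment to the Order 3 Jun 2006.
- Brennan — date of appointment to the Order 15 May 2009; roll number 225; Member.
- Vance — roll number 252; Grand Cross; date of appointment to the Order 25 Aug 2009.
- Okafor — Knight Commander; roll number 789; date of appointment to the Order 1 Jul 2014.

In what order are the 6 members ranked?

By grade within the Order: Vance (Grand Cross); then Okafor (Knight Commander); then Abara (Commander); then Marchetti and Vasquez (Officer); then Brennan (Member).
Marchetti and Vasquez both have roll number 265, so the next rule applies.
Among Marchetti and Vasquez, by date of appointment to the Order (later first) (reversed rule for this group): Marchetti (12 Apr 2017) before Vasquez (3 Jun 2006).
Full order: Vance, Okafor, Abara, Marchetti, Vasquez, Brennan.

Vance, Okafor, Abara, Marchetti, Vasquez, Brennan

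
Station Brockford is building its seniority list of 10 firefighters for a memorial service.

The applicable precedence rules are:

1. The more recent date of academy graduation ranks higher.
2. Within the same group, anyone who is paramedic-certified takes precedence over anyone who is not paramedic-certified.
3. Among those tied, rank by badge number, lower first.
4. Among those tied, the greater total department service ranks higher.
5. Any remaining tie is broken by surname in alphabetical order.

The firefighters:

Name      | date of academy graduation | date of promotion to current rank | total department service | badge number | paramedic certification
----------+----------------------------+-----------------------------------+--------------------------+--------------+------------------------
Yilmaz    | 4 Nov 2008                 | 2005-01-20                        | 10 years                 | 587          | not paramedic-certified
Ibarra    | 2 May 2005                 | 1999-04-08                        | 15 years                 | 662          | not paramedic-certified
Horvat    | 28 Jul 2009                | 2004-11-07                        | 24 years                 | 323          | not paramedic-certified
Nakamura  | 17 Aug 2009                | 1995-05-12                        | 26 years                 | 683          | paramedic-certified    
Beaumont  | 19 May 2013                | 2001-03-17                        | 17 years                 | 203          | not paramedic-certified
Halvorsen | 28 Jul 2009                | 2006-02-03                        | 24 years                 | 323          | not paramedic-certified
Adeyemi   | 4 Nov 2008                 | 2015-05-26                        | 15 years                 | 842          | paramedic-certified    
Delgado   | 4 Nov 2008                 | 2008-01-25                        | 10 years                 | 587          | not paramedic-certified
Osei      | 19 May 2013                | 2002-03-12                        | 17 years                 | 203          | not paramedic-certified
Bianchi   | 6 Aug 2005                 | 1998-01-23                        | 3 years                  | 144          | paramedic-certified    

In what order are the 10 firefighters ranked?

By date of academy graduation (later first): Beaumont and Osei (both 19 May 2013); then Nakamura (17 Aug 2009); then Halvorsen and Horvat (both 28 Jul 2009); then Adeyemi, Delgado and Yilmaz (each 4 Nov 2008); then Bianchi (6 Aug 2005); then Ibarra (2 May 2005).
Beaumont and Osei are each not paramedic-certified, so the next rule applies.
Beaumont and Osei both have badge number 203, so the next rule applies.
Beaumont and Osei both have total department service 17 years, so the next rule applies.
Among Beaumont and Osei, alphabetically by surname: Beaumont before Osei.
Halvorsen and Horvat are each not paramedic-certified, so the next rule applies.
Halvorsen and Horvat both have badge number 323, so the next rule applies.
Halvorsen and Horvat both have total department service 24 years, so the next rule applies.
Among Halvorsen and Horvat, alphabetically by surname: Halvorsen before Horvat.
Among Adeyemi, Delgado and Yilmaz, paramedic-certified before not paramedic-certified: Adeyemi (paramedic-certified) before Delgado and Yilmaz (not paramedic-certified).
Delgado and Yilmaz both have badge number 587, so the next rule applies.
Delgado and Yilmaz both have total department service 10 years, so the next rule applies.
Among Delgado and Yilmaz, alphabetically by surname: Delgado before Yilmaz.
Full order: Beaumont, Osei, Nakamura, Halvorsen, Horvat, Adeyemi, Delgado, Yilmaz, Bianchi, Ibarra.

Beaumont, Osei, Nakamura, Halvorsen, Horvat, Adeyemi, Delgado, Yilmaz, Bianchi, Ibarra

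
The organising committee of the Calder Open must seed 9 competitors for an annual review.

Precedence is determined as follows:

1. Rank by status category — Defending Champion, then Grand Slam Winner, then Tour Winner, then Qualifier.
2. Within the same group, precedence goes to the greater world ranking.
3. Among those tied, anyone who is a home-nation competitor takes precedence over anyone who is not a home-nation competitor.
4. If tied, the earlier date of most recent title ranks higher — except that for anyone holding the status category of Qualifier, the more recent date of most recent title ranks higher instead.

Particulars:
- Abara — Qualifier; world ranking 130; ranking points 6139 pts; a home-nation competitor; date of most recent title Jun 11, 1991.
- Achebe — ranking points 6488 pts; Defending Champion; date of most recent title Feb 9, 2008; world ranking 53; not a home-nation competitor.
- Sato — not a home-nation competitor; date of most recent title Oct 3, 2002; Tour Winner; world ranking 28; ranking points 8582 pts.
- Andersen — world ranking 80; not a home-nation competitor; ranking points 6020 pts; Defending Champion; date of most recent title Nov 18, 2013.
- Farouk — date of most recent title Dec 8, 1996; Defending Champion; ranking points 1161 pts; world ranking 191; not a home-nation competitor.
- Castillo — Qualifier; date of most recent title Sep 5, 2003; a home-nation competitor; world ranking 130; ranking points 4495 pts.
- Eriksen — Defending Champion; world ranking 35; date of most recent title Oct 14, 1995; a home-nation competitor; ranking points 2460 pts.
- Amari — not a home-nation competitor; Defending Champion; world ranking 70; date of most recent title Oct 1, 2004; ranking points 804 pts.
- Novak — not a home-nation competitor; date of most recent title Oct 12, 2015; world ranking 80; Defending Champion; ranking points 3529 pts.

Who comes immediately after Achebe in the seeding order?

By status category: Farouk, Andersen, Novak, Amari, Achebe and Eriksen (Defending Champion); then Sato (Tour Winner); then Castillo and Abara (Qualifier).
Among Farouk, Andersen, Novak, Amari, Achebe and Eriksen, by world ranking (higher first): Farouk (191) before Andersen and Novak (80) before Amari (70) before Achebe (53) before Eriksen (35).
Andersen and Novak are each not a home-nation competitor, so the next rule applies.
Among Andersen and Novak, by date of most recent title (earlier first): Andersen (Nov 18, 2013) before Novak (Oct 12, 2015).
Castillo and Abara both have world ranking 130, so the next rule applies.
Castillo and Abara are each a home-nation competitor, so the next rule applies.
Among Castillo and Abara, by date of most recent title (later first) (reversed rule for this group): Castillo (Sep 5, 2003) before Abara (Jun 11, 1991).
Order: Farouk, Andersen, Novak, Amari, Achebe, Eriksen, Sato, Castillo, Abara.

Eriksen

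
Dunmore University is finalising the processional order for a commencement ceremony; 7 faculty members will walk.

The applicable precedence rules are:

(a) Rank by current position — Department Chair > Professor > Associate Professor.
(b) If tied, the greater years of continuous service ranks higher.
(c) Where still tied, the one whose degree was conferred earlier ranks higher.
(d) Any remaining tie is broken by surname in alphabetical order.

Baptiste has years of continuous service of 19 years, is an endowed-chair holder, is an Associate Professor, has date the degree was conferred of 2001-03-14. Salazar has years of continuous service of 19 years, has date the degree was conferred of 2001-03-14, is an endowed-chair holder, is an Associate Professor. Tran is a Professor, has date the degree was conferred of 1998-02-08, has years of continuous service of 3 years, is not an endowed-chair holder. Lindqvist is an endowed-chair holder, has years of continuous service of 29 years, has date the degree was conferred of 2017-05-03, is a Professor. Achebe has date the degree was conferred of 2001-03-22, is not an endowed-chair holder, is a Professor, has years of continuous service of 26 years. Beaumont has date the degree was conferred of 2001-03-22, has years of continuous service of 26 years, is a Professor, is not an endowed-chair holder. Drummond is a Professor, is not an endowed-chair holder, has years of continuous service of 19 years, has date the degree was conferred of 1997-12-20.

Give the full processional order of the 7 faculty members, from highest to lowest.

By current position: Lindqvist, Achebe, Beaumont, Drummond and Tran (Professor); then Baptiste and Salazar (Associate Professor).
Among Lindqvist, Achebe, Beaumont, Drummond and Tran, by years of continuous service (higher first): Lindqvist (29 years) before Achebe and Beaumont (26 years) before Drummond (19 years) before Tran (3 years).
Achebe and Beaumont both have date the degree was conferred 2001-03-22, so the next rule applies.
Among Achebe and Beaumont, alphabetically by surname: Achebe before Beaumont.
Baptiste and Salazar both have years of continuous service 19 years, so the next rule applies.
Baptiste and Salazar both have date the degree was conferred 2001-03-14, so the next rule applies.
Among Baptiste and Salazar, alphabetically by surname: Baptiste before Salazar.
Full order: Lindqvist, Achebe, Beaumont, Drummond, Tran, Baptiste, Salazar.

Lindqvist, Achebe, Beaumont, Drummond, Tran, Baptiste, Salazar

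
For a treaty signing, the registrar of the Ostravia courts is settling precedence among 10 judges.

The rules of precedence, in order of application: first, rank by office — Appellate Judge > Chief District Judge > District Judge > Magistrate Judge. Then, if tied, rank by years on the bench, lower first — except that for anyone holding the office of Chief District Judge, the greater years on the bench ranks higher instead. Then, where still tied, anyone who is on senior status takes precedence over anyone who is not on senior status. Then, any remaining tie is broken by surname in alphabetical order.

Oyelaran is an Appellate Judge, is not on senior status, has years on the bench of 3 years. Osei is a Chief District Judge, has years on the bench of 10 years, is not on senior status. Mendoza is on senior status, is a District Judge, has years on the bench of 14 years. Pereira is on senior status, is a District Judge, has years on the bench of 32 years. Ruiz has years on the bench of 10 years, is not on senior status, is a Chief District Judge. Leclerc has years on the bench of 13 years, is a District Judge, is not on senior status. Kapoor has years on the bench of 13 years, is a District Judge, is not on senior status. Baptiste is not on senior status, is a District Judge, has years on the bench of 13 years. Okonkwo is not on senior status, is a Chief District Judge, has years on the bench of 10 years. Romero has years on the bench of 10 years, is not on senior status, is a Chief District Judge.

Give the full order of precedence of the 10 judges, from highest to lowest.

Oyelaran, Okonkwo, Osei, Romero, Ruiz, Baptiste, Kapoor, Leclerc, Mendoza, Pereira

By office: Oyelaran (Appellate Judge); then Okonkwo, Osei, Romero and Ruiz (Chief District Judge); then Baptiste, Kapoor, Leclerc, Mendoza and Pereira (District Judge).
Okonkwo, Osei, Romero and Ruiz all have years on the bench 10 years, so the next rule applies.
Okonkwo, Osei, Romero and Ruiz are each not on senior status, so the next rule applies.
Among Okonkwo, Osei, Romero and Ruiz, alphabetically by surname: Okonkwo before Osei before Romero before Ruiz.
Among Baptiste, Kapoor, Leclerc, Mendoza and Pereira, by years on the bench (lower first): Baptiste, Kapoor and Leclerc (13 years) before Mendoza (14 years) before Pereira (32 years).
Baptiste, Kapoor and Leclerc are each not on senior status, so the next rule applies.
Among Baptiste, Kapoor and Leclerc, alphabetically by surname: Baptiste before Kapoor before Leclerc.
Full order: Oyelaran, Okonkwo, Osei, Romero, Ruiz, Baptiste, Kapoor, Leclerc, Mendoza, Pereira.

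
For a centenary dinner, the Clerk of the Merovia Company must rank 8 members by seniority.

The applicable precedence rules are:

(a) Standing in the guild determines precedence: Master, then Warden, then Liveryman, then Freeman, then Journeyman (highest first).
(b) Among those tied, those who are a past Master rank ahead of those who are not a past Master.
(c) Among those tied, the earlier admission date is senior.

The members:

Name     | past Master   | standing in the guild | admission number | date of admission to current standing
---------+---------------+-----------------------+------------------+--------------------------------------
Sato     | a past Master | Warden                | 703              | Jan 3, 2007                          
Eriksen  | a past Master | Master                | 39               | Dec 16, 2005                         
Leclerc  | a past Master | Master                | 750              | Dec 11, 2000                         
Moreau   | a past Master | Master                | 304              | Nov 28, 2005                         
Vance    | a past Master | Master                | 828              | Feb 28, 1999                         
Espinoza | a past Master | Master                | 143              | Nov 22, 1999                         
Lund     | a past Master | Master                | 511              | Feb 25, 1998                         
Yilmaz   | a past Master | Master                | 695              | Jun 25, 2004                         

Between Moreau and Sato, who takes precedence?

By standing in the guild: Lund, Vance, Espinoza, Leclerc, Yilmaz, Moreau and Eriksen (Master); then Sato (Warden).
Lund, Vance, Espinoza, Leclerc, Yilmaz, Moreau and Eriksen are each a past Master, so the next rule applies.
Among Lund, Vance, Espinoza, Leclerc, Yilmaz, Moreau and Eriksen, by date of admission to current standing (earlier first): Lund (Feb 25, 1998) before Vance (Feb 28, 1999) before Espinoza (Nov 22, 1999) before Leclerc (Dec 11, 2000) before Yilmaz (Jun 25, 2004) before Moreau (Nov 28, 2005) before Eriksen (Dec 16, 2005).
So Moreau takes precedence.

Moreau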